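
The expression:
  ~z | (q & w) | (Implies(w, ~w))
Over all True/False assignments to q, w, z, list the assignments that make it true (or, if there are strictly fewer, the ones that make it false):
is false only for:
  q=False, w=True, z=True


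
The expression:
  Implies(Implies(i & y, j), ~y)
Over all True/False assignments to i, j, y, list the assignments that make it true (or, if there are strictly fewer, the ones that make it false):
is false only for:
  i=False, j=False, y=True;
  i=False, j=True, y=True;
  i=True, j=True, y=True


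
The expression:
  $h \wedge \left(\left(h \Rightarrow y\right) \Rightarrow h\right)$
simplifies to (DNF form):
$h$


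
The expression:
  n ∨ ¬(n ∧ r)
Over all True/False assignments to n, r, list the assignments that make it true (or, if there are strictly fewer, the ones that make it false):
is always true.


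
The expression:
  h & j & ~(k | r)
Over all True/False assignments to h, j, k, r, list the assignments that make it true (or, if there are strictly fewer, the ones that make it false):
is true only for:
  h=True, j=True, k=False, r=False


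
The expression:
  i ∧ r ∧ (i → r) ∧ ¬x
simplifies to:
i ∧ r ∧ ¬x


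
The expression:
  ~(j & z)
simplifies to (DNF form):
~j | ~z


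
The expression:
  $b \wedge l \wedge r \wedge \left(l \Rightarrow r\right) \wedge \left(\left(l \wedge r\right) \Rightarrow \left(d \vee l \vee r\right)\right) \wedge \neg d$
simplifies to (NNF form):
$b \wedge l \wedge r \wedge \neg d$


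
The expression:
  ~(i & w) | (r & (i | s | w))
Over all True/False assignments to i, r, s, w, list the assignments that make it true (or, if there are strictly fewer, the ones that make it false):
is false only for:
  i=True, r=False, s=False, w=True;
  i=True, r=False, s=True, w=True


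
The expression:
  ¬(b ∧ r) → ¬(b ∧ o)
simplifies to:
r ∨ ¬b ∨ ¬o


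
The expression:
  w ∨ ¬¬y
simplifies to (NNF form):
w ∨ y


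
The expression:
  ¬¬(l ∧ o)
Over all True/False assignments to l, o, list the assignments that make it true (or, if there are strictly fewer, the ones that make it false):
is true only for:
  l=True, o=True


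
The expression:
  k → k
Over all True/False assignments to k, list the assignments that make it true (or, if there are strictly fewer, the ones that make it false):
is always true.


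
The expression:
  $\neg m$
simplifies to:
$\neg m$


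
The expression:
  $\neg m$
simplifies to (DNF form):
$\neg m$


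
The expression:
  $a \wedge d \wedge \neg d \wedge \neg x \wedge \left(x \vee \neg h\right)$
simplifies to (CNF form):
$\text{False}$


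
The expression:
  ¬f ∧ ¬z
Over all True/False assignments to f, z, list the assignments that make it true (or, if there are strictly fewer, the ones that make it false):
is true only for:
  f=False, z=False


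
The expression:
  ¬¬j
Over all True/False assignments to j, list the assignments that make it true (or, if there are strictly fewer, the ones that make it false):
is true only for:
  j=True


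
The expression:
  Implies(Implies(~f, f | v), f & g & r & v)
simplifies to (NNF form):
(~f & ~v) | (f & g & r & v)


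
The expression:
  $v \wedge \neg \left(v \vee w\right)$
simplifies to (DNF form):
$\text{False}$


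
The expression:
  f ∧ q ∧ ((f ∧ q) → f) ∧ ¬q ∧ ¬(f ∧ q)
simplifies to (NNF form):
False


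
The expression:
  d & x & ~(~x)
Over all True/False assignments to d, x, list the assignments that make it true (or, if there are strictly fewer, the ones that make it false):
is true only for:
  d=True, x=True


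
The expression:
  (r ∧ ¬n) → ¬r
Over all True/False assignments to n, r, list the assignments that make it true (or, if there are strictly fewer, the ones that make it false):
is false only for:
  n=False, r=True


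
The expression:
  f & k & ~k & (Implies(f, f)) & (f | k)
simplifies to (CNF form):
False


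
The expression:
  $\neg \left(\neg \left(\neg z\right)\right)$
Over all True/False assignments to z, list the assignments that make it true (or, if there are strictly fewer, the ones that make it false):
is true only for:
  z=False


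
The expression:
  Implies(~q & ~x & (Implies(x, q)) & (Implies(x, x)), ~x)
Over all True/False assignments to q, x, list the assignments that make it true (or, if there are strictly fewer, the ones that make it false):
is always true.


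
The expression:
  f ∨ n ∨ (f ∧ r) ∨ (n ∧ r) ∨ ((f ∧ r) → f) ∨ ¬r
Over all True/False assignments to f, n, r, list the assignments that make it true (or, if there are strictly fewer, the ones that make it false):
is always true.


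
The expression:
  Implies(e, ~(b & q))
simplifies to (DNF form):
~b | ~e | ~q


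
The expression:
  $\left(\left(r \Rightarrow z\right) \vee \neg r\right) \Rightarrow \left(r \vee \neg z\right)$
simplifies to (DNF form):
$r \vee \neg z$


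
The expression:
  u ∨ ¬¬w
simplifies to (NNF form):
u ∨ w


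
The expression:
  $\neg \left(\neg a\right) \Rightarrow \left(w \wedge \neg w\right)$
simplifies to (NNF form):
$\neg a$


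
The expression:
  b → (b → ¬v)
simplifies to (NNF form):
¬b ∨ ¬v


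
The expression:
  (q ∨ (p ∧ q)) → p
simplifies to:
p ∨ ¬q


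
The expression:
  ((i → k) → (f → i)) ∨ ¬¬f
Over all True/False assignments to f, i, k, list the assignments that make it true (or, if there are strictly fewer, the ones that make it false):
is always true.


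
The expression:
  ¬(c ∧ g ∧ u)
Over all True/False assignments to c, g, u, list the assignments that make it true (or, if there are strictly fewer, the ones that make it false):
is false only for:
  c=True, g=True, u=True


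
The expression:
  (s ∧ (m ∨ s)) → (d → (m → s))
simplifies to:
True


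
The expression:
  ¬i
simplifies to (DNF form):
¬i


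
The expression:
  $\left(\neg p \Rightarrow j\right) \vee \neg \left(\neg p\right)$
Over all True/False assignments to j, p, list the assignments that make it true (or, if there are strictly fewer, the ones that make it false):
is false only for:
  j=False, p=False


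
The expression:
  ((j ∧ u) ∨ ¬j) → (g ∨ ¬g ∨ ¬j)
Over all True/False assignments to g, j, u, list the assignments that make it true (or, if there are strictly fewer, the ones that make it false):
is always true.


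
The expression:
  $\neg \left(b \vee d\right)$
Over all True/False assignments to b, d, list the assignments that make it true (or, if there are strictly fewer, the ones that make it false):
is true only for:
  b=False, d=False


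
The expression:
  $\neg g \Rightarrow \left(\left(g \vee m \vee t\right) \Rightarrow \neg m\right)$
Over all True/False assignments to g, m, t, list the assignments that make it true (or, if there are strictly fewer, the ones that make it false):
is false only for:
  g=False, m=True, t=False;
  g=False, m=True, t=True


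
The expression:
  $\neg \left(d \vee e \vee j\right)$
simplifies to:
$\neg d \wedge \neg e \wedge \neg j$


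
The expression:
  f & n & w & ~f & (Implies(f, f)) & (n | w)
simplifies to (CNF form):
False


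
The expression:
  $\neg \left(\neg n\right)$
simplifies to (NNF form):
$n$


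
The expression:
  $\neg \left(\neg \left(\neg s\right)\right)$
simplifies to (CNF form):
$\neg s$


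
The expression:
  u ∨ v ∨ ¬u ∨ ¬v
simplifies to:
True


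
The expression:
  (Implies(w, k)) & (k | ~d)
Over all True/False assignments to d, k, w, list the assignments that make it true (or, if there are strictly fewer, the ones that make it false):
is false only for:
  d=False, k=False, w=True;
  d=True, k=False, w=False;
  d=True, k=False, w=True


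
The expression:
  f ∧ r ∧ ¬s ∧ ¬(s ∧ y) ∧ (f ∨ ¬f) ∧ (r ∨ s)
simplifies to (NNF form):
f ∧ r ∧ ¬s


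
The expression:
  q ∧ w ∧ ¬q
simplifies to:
False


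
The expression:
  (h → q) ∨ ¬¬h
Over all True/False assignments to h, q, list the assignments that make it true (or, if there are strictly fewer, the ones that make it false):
is always true.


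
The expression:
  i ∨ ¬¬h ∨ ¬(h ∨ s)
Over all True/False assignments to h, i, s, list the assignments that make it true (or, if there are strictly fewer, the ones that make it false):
is false only for:
  h=False, i=False, s=True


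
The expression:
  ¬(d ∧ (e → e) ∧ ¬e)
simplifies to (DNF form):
e ∨ ¬d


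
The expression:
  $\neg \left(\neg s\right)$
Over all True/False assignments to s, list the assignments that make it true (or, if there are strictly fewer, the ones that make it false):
is true only for:
  s=True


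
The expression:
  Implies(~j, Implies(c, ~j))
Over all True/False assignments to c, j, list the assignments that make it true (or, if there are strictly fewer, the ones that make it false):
is always true.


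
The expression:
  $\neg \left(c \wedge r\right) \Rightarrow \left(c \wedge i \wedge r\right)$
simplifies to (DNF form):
$c \wedge r$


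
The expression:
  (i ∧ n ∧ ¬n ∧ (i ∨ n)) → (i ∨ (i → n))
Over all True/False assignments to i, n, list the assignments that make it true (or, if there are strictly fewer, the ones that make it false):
is always true.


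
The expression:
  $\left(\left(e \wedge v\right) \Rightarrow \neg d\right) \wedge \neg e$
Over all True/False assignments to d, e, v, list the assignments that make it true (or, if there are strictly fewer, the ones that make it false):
is true only for:
  d=False, e=False, v=False;
  d=False, e=False, v=True;
  d=True, e=False, v=False;
  d=True, e=False, v=True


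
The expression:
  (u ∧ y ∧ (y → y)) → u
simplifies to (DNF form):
True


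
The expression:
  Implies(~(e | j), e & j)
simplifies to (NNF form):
e | j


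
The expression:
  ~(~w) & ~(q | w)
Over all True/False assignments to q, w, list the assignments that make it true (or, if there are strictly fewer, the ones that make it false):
is never true.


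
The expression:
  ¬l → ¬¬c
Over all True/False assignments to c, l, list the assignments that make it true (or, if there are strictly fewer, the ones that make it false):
is false only for:
  c=False, l=False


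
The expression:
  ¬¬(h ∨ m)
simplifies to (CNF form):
h ∨ m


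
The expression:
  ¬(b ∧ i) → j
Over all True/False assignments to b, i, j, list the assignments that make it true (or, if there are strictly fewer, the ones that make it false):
is false only for:
  b=False, i=False, j=False;
  b=False, i=True, j=False;
  b=True, i=False, j=False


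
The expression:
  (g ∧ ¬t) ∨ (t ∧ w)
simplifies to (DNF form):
(g ∧ ¬t) ∨ (t ∧ w)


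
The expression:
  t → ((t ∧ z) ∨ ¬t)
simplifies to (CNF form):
z ∨ ¬t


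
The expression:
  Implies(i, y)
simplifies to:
y | ~i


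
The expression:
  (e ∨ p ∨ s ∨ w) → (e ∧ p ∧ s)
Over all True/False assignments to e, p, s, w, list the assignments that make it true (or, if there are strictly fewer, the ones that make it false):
is true only for:
  e=False, p=False, s=False, w=False;
  e=True, p=True, s=True, w=False;
  e=True, p=True, s=True, w=True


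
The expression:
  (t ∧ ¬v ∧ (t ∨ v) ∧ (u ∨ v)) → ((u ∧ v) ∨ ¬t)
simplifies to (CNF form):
v ∨ ¬t ∨ ¬u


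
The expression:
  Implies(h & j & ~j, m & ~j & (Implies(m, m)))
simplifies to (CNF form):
True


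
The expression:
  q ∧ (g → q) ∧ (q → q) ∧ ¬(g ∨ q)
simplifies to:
False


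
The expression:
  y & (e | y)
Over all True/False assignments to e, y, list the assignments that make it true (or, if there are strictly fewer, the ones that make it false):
is true only for:
  e=False, y=True;
  e=True, y=True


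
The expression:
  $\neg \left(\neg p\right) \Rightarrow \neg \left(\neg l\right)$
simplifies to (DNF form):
$l \vee \neg p$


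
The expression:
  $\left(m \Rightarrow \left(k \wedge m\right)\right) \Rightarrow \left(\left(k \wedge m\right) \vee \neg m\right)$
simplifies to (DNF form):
$\text{True}$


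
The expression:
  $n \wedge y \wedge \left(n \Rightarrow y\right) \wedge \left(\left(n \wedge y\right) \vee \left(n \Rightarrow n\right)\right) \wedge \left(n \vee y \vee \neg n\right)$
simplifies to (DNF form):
$n \wedge y$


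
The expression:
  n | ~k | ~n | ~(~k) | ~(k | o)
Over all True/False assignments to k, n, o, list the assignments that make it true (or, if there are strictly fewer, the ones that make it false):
is always true.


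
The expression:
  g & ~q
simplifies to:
g & ~q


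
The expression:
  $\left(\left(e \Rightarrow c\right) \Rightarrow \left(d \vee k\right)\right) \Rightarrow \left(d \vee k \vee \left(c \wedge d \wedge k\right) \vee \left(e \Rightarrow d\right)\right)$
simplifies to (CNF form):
$c \vee d \vee k \vee \neg e$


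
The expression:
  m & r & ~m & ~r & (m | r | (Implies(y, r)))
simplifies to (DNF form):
False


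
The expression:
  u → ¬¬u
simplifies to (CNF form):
True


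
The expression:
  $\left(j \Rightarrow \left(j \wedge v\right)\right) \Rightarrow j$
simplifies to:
$j$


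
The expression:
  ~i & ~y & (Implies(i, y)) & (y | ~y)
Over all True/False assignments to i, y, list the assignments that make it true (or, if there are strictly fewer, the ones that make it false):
is true only for:
  i=False, y=False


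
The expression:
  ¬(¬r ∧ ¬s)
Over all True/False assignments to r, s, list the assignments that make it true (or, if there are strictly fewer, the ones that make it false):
is false only for:
  r=False, s=False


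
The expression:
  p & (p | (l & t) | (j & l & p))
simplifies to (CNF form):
p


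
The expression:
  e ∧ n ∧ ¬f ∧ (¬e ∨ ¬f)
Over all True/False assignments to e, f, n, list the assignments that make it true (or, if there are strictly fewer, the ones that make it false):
is true only for:
  e=True, f=False, n=True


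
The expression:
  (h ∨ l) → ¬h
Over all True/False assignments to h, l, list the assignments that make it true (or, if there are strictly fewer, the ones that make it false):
is true only for:
  h=False, l=False;
  h=False, l=True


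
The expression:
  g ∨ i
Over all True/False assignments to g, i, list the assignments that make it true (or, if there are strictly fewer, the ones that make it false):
is false only for:
  g=False, i=False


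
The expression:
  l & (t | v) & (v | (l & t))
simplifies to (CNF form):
l & (t | v)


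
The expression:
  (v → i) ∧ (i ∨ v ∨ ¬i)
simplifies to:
i ∨ ¬v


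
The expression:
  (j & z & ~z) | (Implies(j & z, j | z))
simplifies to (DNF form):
True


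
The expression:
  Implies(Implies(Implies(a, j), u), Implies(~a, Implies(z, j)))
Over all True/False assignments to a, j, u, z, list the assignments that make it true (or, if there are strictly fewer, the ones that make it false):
is false only for:
  a=False, j=False, u=True, z=True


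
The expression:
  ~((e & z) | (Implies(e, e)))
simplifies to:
False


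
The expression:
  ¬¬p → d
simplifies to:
d ∨ ¬p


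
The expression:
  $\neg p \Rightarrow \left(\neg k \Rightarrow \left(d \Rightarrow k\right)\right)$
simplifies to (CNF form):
$k \vee p \vee \neg d$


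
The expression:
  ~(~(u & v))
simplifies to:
u & v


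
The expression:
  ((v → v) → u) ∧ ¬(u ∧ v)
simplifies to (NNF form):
u ∧ ¬v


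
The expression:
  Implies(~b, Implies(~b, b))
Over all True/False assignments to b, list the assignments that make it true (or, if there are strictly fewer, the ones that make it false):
is true only for:
  b=True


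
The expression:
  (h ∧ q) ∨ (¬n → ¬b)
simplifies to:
n ∨ (h ∧ q) ∨ ¬b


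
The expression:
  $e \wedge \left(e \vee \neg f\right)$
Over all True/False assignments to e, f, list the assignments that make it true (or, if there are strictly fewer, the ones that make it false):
is true only for:
  e=True, f=False;
  e=True, f=True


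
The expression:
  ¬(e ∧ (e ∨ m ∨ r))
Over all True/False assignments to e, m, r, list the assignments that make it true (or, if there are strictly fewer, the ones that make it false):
is true only for:
  e=False, m=False, r=False;
  e=False, m=False, r=True;
  e=False, m=True, r=False;
  e=False, m=True, r=True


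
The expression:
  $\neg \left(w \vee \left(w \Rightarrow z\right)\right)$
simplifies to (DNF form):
$\text{False}$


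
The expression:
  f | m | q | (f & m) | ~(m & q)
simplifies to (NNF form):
True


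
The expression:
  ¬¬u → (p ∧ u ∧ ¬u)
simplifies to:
¬u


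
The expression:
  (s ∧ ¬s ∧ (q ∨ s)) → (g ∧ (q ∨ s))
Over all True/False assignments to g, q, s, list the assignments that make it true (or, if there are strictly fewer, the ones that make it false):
is always true.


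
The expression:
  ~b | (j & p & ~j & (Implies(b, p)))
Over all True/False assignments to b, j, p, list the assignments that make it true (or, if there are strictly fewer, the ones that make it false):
is true only for:
  b=False, j=False, p=False;
  b=False, j=False, p=True;
  b=False, j=True, p=False;
  b=False, j=True, p=True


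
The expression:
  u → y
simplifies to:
y ∨ ¬u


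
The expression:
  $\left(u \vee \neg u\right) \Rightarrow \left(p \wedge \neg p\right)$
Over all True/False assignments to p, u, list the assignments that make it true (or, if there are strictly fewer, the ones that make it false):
is never true.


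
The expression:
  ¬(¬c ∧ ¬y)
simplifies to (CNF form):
c ∨ y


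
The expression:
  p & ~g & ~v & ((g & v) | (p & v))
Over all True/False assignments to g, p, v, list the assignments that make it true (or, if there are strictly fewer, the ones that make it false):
is never true.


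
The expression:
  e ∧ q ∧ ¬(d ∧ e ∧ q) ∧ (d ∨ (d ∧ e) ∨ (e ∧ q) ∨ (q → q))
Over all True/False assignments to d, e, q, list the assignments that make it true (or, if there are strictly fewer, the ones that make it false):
is true only for:
  d=False, e=True, q=True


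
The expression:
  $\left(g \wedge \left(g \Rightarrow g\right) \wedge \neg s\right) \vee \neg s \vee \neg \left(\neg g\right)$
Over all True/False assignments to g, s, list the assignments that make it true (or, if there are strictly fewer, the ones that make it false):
is false only for:
  g=False, s=True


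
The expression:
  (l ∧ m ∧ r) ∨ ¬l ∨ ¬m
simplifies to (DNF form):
r ∨ ¬l ∨ ¬m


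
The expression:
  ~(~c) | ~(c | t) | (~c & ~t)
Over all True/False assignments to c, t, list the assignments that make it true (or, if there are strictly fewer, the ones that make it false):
is false only for:
  c=False, t=True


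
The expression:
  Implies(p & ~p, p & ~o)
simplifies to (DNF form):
True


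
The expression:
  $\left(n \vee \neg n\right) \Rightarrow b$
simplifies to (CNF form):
$b$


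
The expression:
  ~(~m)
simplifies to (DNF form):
m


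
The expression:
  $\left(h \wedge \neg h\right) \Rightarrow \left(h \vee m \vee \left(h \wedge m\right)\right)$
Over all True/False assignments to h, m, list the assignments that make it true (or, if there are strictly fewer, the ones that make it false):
is always true.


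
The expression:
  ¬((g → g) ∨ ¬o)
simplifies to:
False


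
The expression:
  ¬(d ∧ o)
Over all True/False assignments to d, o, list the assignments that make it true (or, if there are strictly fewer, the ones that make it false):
is false only for:
  d=True, o=True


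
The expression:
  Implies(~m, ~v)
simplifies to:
m | ~v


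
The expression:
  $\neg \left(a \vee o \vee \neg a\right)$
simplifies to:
$\text{False}$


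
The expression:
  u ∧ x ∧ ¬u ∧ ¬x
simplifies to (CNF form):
False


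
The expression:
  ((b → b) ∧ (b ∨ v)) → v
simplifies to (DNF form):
v ∨ ¬b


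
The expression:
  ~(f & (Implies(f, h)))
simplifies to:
~f | ~h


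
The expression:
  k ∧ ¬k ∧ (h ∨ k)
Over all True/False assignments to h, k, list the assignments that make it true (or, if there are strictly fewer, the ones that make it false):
is never true.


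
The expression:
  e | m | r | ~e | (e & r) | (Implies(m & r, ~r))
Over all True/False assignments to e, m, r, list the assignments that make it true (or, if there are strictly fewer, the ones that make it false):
is always true.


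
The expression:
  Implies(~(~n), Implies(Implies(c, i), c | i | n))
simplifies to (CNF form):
True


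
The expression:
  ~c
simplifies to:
~c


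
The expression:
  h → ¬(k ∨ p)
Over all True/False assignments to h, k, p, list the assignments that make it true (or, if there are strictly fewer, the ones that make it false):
is false only for:
  h=True, k=False, p=True;
  h=True, k=True, p=False;
  h=True, k=True, p=True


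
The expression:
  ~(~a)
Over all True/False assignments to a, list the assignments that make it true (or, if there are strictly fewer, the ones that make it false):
is true only for:
  a=True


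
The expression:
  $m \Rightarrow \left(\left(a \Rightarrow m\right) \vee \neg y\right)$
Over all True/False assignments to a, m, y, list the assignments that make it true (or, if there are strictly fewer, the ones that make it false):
is always true.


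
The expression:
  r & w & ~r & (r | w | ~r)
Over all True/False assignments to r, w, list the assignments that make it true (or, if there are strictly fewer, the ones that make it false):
is never true.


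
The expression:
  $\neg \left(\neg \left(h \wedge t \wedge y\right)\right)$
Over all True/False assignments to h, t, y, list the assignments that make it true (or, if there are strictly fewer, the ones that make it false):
is true only for:
  h=True, t=True, y=True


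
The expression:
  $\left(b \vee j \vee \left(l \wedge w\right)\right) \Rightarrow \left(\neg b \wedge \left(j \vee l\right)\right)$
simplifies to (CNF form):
$\neg b$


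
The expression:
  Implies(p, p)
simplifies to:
True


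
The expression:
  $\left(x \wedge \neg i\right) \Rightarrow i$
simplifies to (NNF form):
$i \vee \neg x$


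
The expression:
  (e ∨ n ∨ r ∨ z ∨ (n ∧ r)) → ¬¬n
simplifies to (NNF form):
n ∨ (¬e ∧ ¬r ∧ ¬z)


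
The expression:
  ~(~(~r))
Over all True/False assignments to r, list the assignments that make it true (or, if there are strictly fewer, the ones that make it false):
is true only for:
  r=False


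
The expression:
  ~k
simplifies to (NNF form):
~k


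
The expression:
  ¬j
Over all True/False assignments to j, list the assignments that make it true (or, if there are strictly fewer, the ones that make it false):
is true only for:
  j=False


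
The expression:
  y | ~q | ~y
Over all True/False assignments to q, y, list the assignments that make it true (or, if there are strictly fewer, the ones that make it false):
is always true.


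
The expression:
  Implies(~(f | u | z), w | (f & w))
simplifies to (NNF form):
f | u | w | z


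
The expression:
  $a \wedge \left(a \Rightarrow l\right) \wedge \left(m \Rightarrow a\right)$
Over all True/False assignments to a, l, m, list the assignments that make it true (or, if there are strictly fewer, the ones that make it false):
is true only for:
  a=True, l=True, m=False;
  a=True, l=True, m=True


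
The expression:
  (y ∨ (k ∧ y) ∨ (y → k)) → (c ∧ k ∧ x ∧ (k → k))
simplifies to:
c ∧ k ∧ x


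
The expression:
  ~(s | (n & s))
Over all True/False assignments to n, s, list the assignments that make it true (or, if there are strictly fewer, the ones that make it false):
is true only for:
  n=False, s=False;
  n=True, s=False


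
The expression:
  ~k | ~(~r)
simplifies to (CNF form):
r | ~k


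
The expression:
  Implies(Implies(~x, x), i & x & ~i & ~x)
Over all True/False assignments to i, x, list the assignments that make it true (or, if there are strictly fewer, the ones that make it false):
is true only for:
  i=False, x=False;
  i=True, x=False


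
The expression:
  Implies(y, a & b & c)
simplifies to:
~y | (a & b & c)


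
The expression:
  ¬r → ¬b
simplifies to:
r ∨ ¬b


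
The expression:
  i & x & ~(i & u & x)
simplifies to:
i & x & ~u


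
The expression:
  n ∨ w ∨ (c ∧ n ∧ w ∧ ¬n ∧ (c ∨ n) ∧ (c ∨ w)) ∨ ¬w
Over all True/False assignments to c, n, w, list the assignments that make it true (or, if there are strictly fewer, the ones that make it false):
is always true.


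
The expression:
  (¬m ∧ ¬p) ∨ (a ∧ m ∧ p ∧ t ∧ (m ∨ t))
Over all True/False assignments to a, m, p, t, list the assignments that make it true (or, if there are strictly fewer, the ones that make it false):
is true only for:
  a=False, m=False, p=False, t=False;
  a=False, m=False, p=False, t=True;
  a=True, m=False, p=False, t=False;
  a=True, m=False, p=False, t=True;
  a=True, m=True, p=True, t=True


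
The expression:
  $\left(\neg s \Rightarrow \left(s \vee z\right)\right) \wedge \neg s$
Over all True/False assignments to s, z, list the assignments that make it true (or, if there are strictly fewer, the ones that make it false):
is true only for:
  s=False, z=True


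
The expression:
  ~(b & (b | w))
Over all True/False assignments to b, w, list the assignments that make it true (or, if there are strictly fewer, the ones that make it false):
is true only for:
  b=False, w=False;
  b=False, w=True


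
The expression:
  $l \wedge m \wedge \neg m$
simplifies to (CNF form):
$\text{False}$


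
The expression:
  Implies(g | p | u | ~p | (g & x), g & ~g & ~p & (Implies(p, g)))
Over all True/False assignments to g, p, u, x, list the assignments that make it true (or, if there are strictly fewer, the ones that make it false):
is never true.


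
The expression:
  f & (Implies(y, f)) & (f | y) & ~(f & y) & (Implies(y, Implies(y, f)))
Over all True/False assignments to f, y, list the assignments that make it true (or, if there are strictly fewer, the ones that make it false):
is true only for:
  f=True, y=False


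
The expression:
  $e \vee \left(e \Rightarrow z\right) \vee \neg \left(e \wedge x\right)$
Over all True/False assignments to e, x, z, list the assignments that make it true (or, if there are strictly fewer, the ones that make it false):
is always true.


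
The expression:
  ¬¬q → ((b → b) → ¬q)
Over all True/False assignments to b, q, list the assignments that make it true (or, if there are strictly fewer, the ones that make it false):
is true only for:
  b=False, q=False;
  b=True, q=False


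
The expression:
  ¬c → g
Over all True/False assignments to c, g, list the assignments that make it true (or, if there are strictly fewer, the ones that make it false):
is false only for:
  c=False, g=False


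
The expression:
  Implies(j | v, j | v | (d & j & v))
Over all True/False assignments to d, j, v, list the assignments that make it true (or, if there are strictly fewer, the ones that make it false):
is always true.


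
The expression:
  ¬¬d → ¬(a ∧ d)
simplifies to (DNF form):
¬a ∨ ¬d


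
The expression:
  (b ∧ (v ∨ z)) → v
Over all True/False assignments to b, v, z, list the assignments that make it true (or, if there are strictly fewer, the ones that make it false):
is false only for:
  b=True, v=False, z=True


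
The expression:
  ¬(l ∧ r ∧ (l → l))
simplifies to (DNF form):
¬l ∨ ¬r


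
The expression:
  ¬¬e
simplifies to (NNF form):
e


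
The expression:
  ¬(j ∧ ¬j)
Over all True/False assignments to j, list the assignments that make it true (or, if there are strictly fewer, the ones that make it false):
is always true.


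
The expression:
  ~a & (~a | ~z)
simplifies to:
~a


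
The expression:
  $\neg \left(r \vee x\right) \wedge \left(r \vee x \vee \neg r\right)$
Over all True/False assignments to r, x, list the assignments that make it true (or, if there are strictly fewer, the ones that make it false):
is true only for:
  r=False, x=False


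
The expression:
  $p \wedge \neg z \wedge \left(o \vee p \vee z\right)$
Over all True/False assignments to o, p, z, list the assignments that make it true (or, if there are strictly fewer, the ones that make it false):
is true only for:
  o=False, p=True, z=False;
  o=True, p=True, z=False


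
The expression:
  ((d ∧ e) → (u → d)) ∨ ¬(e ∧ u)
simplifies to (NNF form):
True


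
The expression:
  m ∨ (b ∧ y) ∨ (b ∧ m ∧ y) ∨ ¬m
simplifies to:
True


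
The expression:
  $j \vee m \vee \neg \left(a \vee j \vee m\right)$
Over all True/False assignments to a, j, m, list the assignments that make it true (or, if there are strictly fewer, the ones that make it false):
is false only for:
  a=True, j=False, m=False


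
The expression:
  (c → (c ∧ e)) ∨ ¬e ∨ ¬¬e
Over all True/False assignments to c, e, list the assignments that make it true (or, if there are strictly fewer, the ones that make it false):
is always true.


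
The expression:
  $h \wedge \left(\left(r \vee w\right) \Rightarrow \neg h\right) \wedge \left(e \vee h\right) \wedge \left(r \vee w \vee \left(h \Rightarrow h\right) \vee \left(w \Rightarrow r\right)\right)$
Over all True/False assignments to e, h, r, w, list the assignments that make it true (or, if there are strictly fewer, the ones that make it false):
is true only for:
  e=False, h=True, r=False, w=False;
  e=True, h=True, r=False, w=False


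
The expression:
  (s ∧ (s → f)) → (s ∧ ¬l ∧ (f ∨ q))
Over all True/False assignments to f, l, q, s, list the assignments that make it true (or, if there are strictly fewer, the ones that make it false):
is false only for:
  f=True, l=True, q=False, s=True;
  f=True, l=True, q=True, s=True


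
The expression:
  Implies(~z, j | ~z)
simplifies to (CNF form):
True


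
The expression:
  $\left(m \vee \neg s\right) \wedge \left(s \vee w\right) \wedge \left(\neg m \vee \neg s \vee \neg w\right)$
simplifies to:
$\left(w \wedge \neg s\right) \vee \left(m \wedge s \wedge \neg w\right)$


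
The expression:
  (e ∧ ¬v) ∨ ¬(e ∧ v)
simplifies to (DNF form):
¬e ∨ ¬v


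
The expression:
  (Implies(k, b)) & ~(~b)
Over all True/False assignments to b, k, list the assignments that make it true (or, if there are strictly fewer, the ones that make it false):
is true only for:
  b=True, k=False;
  b=True, k=True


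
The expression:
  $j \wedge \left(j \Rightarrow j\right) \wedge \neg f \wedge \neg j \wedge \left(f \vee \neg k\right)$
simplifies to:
$\text{False}$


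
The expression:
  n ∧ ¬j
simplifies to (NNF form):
n ∧ ¬j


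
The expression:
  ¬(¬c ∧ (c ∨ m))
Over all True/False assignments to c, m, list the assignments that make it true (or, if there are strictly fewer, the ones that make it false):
is false only for:
  c=False, m=True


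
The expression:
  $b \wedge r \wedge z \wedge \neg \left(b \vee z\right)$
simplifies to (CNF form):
$\text{False}$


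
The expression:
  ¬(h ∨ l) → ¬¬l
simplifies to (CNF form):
h ∨ l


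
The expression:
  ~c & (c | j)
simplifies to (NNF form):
j & ~c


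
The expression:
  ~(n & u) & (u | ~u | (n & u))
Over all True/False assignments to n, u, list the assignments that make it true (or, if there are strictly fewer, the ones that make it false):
is false only for:
  n=True, u=True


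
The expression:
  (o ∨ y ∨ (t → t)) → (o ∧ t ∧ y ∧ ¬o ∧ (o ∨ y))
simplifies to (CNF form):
False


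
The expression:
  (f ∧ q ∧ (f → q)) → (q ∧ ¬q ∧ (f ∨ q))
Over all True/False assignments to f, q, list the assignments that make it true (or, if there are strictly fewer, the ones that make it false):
is false only for:
  f=True, q=True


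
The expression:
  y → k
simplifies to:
k ∨ ¬y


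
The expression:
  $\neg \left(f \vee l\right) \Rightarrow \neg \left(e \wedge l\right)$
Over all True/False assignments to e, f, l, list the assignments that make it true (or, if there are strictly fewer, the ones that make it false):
is always true.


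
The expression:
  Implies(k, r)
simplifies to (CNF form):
r | ~k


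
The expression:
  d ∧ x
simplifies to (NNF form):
d ∧ x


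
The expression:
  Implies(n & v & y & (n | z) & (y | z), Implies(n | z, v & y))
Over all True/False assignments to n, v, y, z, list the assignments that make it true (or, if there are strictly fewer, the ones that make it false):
is always true.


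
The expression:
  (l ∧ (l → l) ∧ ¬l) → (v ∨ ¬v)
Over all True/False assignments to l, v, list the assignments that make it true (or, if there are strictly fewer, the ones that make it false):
is always true.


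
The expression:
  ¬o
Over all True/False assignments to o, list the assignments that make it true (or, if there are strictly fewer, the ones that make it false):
is true only for:
  o=False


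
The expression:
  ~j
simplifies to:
~j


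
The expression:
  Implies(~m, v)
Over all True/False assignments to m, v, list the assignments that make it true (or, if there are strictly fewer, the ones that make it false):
is false only for:
  m=False, v=False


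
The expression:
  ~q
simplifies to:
~q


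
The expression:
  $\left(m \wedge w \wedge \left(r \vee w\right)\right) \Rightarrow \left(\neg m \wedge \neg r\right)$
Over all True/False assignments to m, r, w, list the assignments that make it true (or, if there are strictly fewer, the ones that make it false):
is false only for:
  m=True, r=False, w=True;
  m=True, r=True, w=True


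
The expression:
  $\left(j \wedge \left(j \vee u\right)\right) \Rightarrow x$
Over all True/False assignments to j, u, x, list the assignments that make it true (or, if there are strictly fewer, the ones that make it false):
is false only for:
  j=True, u=False, x=False;
  j=True, u=True, x=False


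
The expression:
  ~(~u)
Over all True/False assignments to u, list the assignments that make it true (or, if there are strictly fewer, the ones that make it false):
is true only for:
  u=True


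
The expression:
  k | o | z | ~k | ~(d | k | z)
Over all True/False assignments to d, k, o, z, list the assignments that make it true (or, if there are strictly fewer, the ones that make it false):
is always true.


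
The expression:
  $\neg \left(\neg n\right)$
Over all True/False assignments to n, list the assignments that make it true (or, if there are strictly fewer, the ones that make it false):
is true only for:
  n=True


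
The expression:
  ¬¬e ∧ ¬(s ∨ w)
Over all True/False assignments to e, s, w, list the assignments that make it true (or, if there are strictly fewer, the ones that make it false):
is true only for:
  e=True, s=False, w=False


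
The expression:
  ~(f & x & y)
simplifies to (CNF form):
~f | ~x | ~y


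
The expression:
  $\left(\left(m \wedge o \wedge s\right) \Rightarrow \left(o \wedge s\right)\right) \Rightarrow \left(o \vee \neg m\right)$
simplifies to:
$o \vee \neg m$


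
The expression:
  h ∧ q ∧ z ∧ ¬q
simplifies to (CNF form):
False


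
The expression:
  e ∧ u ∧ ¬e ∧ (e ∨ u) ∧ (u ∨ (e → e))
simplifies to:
False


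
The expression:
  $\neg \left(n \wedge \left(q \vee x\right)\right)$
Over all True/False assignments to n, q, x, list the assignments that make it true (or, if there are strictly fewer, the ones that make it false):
is false only for:
  n=True, q=False, x=True;
  n=True, q=True, x=False;
  n=True, q=True, x=True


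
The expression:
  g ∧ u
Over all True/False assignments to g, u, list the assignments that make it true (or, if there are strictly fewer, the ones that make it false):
is true only for:
  g=True, u=True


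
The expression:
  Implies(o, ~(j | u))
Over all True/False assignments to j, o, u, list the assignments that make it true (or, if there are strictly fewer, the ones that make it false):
is false only for:
  j=False, o=True, u=True;
  j=True, o=True, u=False;
  j=True, o=True, u=True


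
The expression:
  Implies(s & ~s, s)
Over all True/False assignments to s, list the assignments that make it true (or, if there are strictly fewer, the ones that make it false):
is always true.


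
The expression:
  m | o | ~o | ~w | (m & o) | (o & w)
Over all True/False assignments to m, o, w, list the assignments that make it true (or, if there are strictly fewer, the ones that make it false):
is always true.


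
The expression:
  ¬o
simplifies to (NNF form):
¬o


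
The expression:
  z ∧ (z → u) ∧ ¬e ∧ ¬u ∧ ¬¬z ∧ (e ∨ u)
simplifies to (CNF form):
False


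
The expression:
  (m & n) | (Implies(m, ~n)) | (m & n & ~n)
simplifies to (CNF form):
True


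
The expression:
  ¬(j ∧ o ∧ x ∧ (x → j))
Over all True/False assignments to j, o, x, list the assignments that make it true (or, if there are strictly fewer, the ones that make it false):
is false only for:
  j=True, o=True, x=True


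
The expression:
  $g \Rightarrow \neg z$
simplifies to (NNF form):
$\neg g \vee \neg z$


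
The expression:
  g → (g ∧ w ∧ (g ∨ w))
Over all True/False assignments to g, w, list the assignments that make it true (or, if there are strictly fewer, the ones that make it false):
is false only for:
  g=True, w=False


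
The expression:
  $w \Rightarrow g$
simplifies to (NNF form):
$g \vee \neg w$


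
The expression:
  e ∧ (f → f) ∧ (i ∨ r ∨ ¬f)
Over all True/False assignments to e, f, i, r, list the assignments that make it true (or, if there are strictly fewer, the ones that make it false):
is true only for:
  e=True, f=False, i=False, r=False;
  e=True, f=False, i=False, r=True;
  e=True, f=False, i=True, r=False;
  e=True, f=False, i=True, r=True;
  e=True, f=True, i=False, r=True;
  e=True, f=True, i=True, r=False;
  e=True, f=True, i=True, r=True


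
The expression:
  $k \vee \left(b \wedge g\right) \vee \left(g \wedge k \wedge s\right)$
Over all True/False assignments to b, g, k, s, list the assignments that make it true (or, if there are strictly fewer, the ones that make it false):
is false only for:
  b=False, g=False, k=False, s=False;
  b=False, g=False, k=False, s=True;
  b=False, g=True, k=False, s=False;
  b=False, g=True, k=False, s=True;
  b=True, g=False, k=False, s=False;
  b=True, g=False, k=False, s=True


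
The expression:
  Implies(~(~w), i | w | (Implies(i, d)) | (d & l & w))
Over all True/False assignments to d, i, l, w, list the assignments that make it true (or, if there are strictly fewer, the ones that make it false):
is always true.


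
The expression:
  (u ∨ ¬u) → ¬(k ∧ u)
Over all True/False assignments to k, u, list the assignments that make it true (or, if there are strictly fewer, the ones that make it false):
is false only for:
  k=True, u=True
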